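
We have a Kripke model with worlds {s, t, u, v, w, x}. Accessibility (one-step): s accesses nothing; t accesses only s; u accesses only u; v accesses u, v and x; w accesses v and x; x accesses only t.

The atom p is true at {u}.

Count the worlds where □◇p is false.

4

s: no successors, so □◇p holds vacuously. ✓
t: successors {s}; ◇p there: s:F. ✗
u: successors {u}; ◇p there: u:T. ✓
v: successors {u, v, x}; ◇p there: u:T, v:T, x:F. ✗
w: successors {v, x}; ◇p there: v:T, x:F. ✗
x: successors {t}; ◇p there: t:F. ✗
Satisfying worlds: {s, u}.
So □◇p fails at the other 4 worlds.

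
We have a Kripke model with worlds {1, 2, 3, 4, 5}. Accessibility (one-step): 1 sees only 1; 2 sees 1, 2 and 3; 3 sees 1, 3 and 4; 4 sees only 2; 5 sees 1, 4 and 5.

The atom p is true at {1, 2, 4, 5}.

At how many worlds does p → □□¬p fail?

4

1: p is T, □□¬p is F. ✗
2: p is T, □□¬p is F. ✗
3: p is F, □□¬p is F. ✓
4: p is T, □□¬p is F. ✗
5: p is T, □□¬p is F. ✗
Satisfying worlds: {3}.
So p → □□¬p fails at the other 4 worlds.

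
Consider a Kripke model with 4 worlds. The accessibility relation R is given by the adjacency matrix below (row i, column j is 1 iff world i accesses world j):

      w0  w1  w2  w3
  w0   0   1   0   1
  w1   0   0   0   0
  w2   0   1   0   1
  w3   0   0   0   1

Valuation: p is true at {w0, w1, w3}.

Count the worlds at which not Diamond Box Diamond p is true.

w0: Diamond Box Diamond p is T. ✗
w1: Diamond Box Diamond p is F. ✓
w2: Diamond Box Diamond p is T. ✗
w3: Diamond Box Diamond p is T. ✗
Satisfying worlds: {w1}.

1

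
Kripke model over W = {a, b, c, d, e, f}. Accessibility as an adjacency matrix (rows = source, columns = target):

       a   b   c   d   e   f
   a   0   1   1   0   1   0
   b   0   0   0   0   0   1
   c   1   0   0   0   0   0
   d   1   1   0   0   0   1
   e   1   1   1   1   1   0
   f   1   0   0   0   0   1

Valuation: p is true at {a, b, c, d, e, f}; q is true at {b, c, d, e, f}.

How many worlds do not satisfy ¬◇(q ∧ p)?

5

a: ◇(q ∧ p) is T. ✗
b: ◇(q ∧ p) is T. ✗
c: ◇(q ∧ p) is F. ✓
d: ◇(q ∧ p) is T. ✗
e: ◇(q ∧ p) is T. ✗
f: ◇(q ∧ p) is T. ✗
Satisfying worlds: {c}.
So ¬◇(q ∧ p) fails at the other 5 worlds.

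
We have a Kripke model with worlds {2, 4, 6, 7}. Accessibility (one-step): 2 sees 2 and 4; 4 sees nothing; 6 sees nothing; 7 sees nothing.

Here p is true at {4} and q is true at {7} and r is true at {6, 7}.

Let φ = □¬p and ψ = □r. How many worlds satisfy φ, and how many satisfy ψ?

For □¬p:
2: successors {2, 4}; ¬p there: 2:T, 4:F. ✗
4: no successors, so □¬p holds vacuously. ✓
6: no successors, so □¬p holds vacuously. ✓
7: no successors, so □¬p holds vacuously. ✓
— 3 worlds.
For □r:
2: successors {2, 4}; r there: 2:F, 4:F. ✗
4: no successors, so □r holds vacuously. ✓
6: no successors, so □r holds vacuously. ✓
7: no successors, so □r holds vacuously. ✓
— 3 worlds.

3 and 3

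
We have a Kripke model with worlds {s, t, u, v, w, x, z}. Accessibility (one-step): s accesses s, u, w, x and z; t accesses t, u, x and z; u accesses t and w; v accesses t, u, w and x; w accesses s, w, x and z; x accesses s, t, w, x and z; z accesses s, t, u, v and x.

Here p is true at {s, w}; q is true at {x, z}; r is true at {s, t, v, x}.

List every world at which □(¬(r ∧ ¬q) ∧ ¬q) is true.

∅

s: successors {s, u, w, x, z}; ¬(r ∧ ¬q) ∧ ¬q there: s:F, u:T, w:T, x:F, z:F. ✗
t: successors {t, u, x, z}; ¬(r ∧ ¬q) ∧ ¬q there: t:F, u:T, x:F, z:F. ✗
u: successors {t, w}; ¬(r ∧ ¬q) ∧ ¬q there: t:F, w:T. ✗
v: successors {t, u, w, x}; ¬(r ∧ ¬q) ∧ ¬q there: t:F, u:T, w:T, x:F. ✗
w: successors {s, w, x, z}; ¬(r ∧ ¬q) ∧ ¬q there: s:F, w:T, x:F, z:F. ✗
x: successors {s, t, w, x, z}; ¬(r ∧ ¬q) ∧ ¬q there: s:F, t:F, w:T, x:F, z:F. ✗
z: successors {s, t, u, v, x}; ¬(r ∧ ¬q) ∧ ¬q there: s:F, t:F, u:T, v:F, x:F. ✗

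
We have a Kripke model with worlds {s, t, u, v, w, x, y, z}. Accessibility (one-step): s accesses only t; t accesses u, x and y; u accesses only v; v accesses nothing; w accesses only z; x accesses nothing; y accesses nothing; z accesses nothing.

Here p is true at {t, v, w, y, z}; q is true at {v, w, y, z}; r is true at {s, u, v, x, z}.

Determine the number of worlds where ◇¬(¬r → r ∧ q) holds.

2

s: successors {t}; ¬(¬r → r ∧ q) there: t:T. ✓
t: successors {u, x, y}; ¬(¬r → r ∧ q) there: u:F, x:F, y:T. ✓
u: successors {v}; ¬(¬r → r ∧ q) there: v:F. ✗
v: no successors, so ◇¬(¬r → r ∧ q) fails. ✗
w: successors {z}; ¬(¬r → r ∧ q) there: z:F. ✗
x: no successors, so ◇¬(¬r → r ∧ q) fails. ✗
y: no successors, so ◇¬(¬r → r ∧ q) fails. ✗
z: no successors, so ◇¬(¬r → r ∧ q) fails. ✗
Satisfying worlds: {s, t}.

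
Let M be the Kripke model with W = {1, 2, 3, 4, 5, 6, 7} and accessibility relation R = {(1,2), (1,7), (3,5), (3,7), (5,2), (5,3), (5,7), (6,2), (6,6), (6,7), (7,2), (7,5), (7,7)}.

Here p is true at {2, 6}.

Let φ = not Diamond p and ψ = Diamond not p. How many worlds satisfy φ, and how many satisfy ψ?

3 and 5

For not Diamond p:
1: Diamond p is T. ✗
2: Diamond p is F. ✓
3: Diamond p is F. ✓
4: Diamond p is F. ✓
5: Diamond p is T. ✗
6: Diamond p is T. ✗
7: Diamond p is T. ✗
— 3 worlds.
For Diamond not p:
1: successors {2, 7}; not p there: 2:F, 7:T. ✓
2: no successors, so Diamond not p fails. ✗
3: successors {5, 7}; not p there: 5:T, 7:T. ✓
4: no successors, so Diamond not p fails. ✗
5: successors {2, 3, 7}; not p there: 2:F, 3:T, 7:T. ✓
6: successors {2, 6, 7}; not p there: 2:F, 6:F, 7:T. ✓
7: successors {2, 5, 7}; not p there: 2:F, 5:T, 7:T. ✓
— 5 worlds.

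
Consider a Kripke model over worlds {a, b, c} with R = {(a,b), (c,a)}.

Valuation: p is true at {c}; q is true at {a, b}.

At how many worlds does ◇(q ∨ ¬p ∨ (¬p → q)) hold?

a: successors {b}; q ∨ ¬p ∨ (¬p → q) there: b:T. ✓
b: no successors, so ◇(q ∨ ¬p ∨ (¬p → q)) fails. ✗
c: successors {a}; q ∨ ¬p ∨ (¬p → q) there: a:T. ✓
Satisfying worlds: {a, c}.

2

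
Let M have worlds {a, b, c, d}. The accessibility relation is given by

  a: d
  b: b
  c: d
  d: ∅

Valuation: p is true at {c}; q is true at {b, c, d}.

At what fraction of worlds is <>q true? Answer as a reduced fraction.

3/4

a: successors {d}; q there: d:T. ✓
b: successors {b}; q there: b:T. ✓
c: successors {d}; q there: d:T. ✓
d: no successors, so <>q fails. ✗
That's 3 of 4 worlds, so 3/4.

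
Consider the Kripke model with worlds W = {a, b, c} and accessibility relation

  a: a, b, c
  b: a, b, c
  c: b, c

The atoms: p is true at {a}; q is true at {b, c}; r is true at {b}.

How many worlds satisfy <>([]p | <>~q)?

a: successors {a, b, c}; []p | <>~q there: a:T, b:T, c:F. ✓
b: successors {a, b, c}; []p | <>~q there: a:T, b:T, c:F. ✓
c: successors {b, c}; []p | <>~q there: b:T, c:F. ✓
Satisfying worlds: {a, b, c}.

3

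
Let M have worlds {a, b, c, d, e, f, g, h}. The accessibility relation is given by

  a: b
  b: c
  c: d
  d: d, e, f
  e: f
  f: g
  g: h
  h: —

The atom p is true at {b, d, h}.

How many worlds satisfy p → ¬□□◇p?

a: p is F, ¬□□◇p is F. ✓
b: p is T, ¬□□◇p is F. ✗
c: p is F, ¬□□◇p is T. ✓
d: p is T, ¬□□◇p is T. ✓
e: p is F, ¬□□◇p is F. ✓
f: p is F, ¬□□◇p is T. ✓
g: p is F, ¬□□◇p is F. ✓
h: p is T, ¬□□◇p is F. ✗
Satisfying worlds: {a, c, d, e, f, g}.

6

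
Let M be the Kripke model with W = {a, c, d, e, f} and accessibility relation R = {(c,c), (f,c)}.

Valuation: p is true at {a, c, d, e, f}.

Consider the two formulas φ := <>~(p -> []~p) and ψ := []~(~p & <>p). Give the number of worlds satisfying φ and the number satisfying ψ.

For <>~(p -> []~p):
a: no successors, so <>~(p -> []~p) fails. ✗
c: successors {c}; ~(p -> []~p) there: c:T. ✓
d: no successors, so <>~(p -> []~p) fails. ✗
e: no successors, so <>~(p -> []~p) fails. ✗
f: successors {c}; ~(p -> []~p) there: c:T. ✓
— 2 worlds.
For []~(~p & <>p):
a: no successors, so []~(~p & <>p) holds vacuously. ✓
c: successors {c}; ~(~p & <>p) there: c:T. ✓
d: no successors, so []~(~p & <>p) holds vacuously. ✓
e: no successors, so []~(~p & <>p) holds vacuously. ✓
f: successors {c}; ~(~p & <>p) there: c:T. ✓
— 5 worlds.

2 and 5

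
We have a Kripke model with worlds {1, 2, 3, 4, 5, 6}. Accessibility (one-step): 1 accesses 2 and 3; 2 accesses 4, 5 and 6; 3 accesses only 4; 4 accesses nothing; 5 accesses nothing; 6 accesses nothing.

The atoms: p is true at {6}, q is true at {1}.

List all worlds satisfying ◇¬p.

1: successors {2, 3}; ¬p there: 2:T, 3:T. ✓
2: successors {4, 5, 6}; ¬p there: 4:T, 5:T, 6:F. ✓
3: successors {4}; ¬p there: 4:T. ✓
4: no successors, so ◇¬p fails. ✗
5: no successors, so ◇¬p fails. ✗
6: no successors, so ◇¬p fails. ✗

{1, 2, 3}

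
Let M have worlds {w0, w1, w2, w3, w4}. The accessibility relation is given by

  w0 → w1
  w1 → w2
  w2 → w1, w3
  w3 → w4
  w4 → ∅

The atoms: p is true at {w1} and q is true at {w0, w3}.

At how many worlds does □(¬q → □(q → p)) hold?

4

w0: successors {w1}; ¬q → □(q → p) there: w1:T. ✓
w1: successors {w2}; ¬q → □(q → p) there: w2:F. ✗
w2: successors {w1, w3}; ¬q → □(q → p) there: w1:T, w3:T. ✓
w3: successors {w4}; ¬q → □(q → p) there: w4:T. ✓
w4: no successors, so □(¬q → □(q → p)) holds vacuously. ✓
Satisfying worlds: {w0, w2, w3, w4}.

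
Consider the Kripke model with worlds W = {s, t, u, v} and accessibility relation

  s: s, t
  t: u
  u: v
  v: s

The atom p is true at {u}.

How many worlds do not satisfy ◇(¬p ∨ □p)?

1

s: successors {s, t}; ¬p ∨ □p there: s:T, t:T. ✓
t: successors {u}; ¬p ∨ □p there: u:F. ✗
u: successors {v}; ¬p ∨ □p there: v:T. ✓
v: successors {s}; ¬p ∨ □p there: s:T. ✓
Satisfying worlds: {s, u, v}.
So ◇(¬p ∨ □p) fails at the other 1 world.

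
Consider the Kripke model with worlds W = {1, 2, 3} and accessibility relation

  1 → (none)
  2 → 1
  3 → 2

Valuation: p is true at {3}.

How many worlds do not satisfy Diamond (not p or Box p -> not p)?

1

1: no successors, so Diamond (not p or Box p -> not p) fails. ✗
2: successors {1}; not p or Box p -> not p there: 1:T. ✓
3: successors {2}; not p or Box p -> not p there: 2:T. ✓
Satisfying worlds: {2, 3}.
So Diamond (not p or Box p -> not p) fails at the other 1 world.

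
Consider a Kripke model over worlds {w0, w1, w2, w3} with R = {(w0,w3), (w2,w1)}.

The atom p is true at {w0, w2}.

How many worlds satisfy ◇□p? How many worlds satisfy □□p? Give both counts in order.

2 and 4

For ◇□p:
w0: successors {w3}; □p there: w3:T. ✓
w1: no successors, so ◇□p fails. ✗
w2: successors {w1}; □p there: w1:T. ✓
w3: no successors, so ◇□p fails. ✗
— 2 worlds.
For □□p:
w0: successors {w3}; □p there: w3:T. ✓
w1: no successors, so □□p holds vacuously. ✓
w2: successors {w1}; □p there: w1:T. ✓
w3: no successors, so □□p holds vacuously. ✓
— 4 worlds.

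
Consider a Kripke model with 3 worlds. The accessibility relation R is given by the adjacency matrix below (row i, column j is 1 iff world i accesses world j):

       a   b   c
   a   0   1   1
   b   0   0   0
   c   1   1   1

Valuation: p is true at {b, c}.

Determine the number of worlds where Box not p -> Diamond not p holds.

2

a: Box not p is F, Diamond not p is F. ✓
b: Box not p is T, Diamond not p is F. ✗
c: Box not p is F, Diamond not p is T. ✓
Satisfying worlds: {a, c}.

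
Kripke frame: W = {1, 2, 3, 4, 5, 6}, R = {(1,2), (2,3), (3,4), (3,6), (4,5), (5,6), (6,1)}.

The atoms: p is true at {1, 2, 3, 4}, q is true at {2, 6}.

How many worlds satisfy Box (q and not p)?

1: successors {2}; q and not p there: 2:F. ✗
2: successors {3}; q and not p there: 3:F. ✗
3: successors {4, 6}; q and not p there: 4:F, 6:T. ✗
4: successors {5}; q and not p there: 5:F. ✗
5: successors {6}; q and not p there: 6:T. ✓
6: successors {1}; q and not p there: 1:F. ✗
Satisfying worlds: {5}.

1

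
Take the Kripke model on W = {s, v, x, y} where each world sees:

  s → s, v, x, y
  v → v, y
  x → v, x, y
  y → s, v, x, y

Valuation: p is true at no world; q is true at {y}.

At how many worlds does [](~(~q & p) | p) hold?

4

s: successors {s, v, x, y}; ~(~q & p) | p there: s:T, v:T, x:T, y:T. ✓
v: successors {v, y}; ~(~q & p) | p there: v:T, y:T. ✓
x: successors {v, x, y}; ~(~q & p) | p there: v:T, x:T, y:T. ✓
y: successors {s, v, x, y}; ~(~q & p) | p there: s:T, v:T, x:T, y:T. ✓
Satisfying worlds: {s, v, x, y}.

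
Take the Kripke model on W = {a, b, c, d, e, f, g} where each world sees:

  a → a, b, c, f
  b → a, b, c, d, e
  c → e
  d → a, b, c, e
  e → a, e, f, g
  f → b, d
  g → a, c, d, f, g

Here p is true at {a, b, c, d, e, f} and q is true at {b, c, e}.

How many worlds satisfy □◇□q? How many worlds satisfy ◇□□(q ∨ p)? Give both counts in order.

For □◇□q:
a: successors {a, b, c, f}; ◇□q there: a:T, b:T, c:F, f:F. ✗
b: successors {a, b, c, d, e}; ◇□q there: a:T, b:T, c:F, d:T, e:F. ✗
c: successors {e}; ◇□q there: e:F. ✗
d: successors {a, b, c, e}; ◇□q there: a:T, b:T, c:F, e:F. ✗
e: successors {a, e, f, g}; ◇□q there: a:T, e:F, f:F, g:T. ✗
f: successors {b, d}; ◇□q there: b:T, d:T. ✓
g: successors {a, c, d, f, g}; ◇□q there: a:T, c:F, d:T, f:F, g:T. ✗
— 1 world.
For ◇□□(q ∨ p):
a: successors {a, b, c, f}; □□(q ∨ p) there: a:T, b:F, c:F, f:T. ✓
b: successors {a, b, c, d, e}; □□(q ∨ p) there: a:T, b:F, c:F, d:F, e:F. ✓
c: successors {e}; □□(q ∨ p) there: e:F. ✗
d: successors {a, b, c, e}; □□(q ∨ p) there: a:T, b:F, c:F, e:F. ✓
e: successors {a, e, f, g}; □□(q ∨ p) there: a:T, e:F, f:T, g:F. ✓
f: successors {b, d}; □□(q ∨ p) there: b:F, d:F. ✗
g: successors {a, c, d, f, g}; □□(q ∨ p) there: a:T, c:F, d:F, f:T, g:F. ✓
— 5 worlds.

1 and 5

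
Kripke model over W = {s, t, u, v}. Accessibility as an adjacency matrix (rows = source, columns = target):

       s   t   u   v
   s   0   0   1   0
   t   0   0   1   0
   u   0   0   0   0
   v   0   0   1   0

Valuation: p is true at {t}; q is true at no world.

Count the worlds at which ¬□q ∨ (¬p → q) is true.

3

s: ¬□q is T, ¬p → q is F. ✓
t: ¬□q is T, ¬p → q is T. ✓
u: ¬□q is F, ¬p → q is F. ✗
v: ¬□q is T, ¬p → q is F. ✓
Satisfying worlds: {s, t, v}.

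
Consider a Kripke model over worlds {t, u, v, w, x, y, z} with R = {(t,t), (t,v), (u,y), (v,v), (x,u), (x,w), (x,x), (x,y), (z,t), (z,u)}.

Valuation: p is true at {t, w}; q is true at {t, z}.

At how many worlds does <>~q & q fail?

t: <>~q is T, q is T. ✓
u: <>~q is T, q is F. ✗
v: <>~q is T, q is F. ✗
w: <>~q is F, q is F. ✗
x: <>~q is T, q is F. ✗
y: <>~q is F, q is F. ✗
z: <>~q is T, q is T. ✓
Satisfying worlds: {t, z}.
So <>~q & q fails at the other 5 worlds.

5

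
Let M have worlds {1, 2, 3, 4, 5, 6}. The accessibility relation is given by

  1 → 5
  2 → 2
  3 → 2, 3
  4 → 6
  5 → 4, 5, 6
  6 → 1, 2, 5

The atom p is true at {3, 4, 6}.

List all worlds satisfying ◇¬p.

1: successors {5}; ¬p there: 5:T. ✓
2: successors {2}; ¬p there: 2:T. ✓
3: successors {2, 3}; ¬p there: 2:T, 3:F. ✓
4: successors {6}; ¬p there: 6:F. ✗
5: successors {4, 5, 6}; ¬p there: 4:F, 5:T, 6:F. ✓
6: successors {1, 2, 5}; ¬p there: 1:T, 2:T, 5:T. ✓

{1, 2, 3, 5, 6}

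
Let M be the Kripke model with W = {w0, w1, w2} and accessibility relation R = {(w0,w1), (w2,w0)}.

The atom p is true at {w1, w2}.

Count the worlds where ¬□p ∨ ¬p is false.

1

w0: ¬□p is F, ¬p is T. ✓
w1: ¬□p is F, ¬p is F. ✗
w2: ¬□p is T, ¬p is F. ✓
Satisfying worlds: {w0, w2}.
So ¬□p ∨ ¬p fails at the other 1 world.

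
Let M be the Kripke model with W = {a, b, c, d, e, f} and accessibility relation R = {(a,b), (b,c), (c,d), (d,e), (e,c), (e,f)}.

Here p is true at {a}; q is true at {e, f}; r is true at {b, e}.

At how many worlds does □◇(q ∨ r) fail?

3

a: successors {b}; ◇(q ∨ r) there: b:F. ✗
b: successors {c}; ◇(q ∨ r) there: c:F. ✗
c: successors {d}; ◇(q ∨ r) there: d:T. ✓
d: successors {e}; ◇(q ∨ r) there: e:T. ✓
e: successors {c, f}; ◇(q ∨ r) there: c:F, f:F. ✗
f: no successors, so □◇(q ∨ r) holds vacuously. ✓
Satisfying worlds: {c, d, f}.
So □◇(q ∨ r) fails at the other 3 worlds.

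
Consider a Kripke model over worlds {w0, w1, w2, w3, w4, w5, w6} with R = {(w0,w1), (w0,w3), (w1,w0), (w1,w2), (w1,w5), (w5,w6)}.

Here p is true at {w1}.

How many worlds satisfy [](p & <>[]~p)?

4

w0: successors {w1, w3}; p & <>[]~p there: w1:T, w3:F. ✗
w1: successors {w0, w2, w5}; p & <>[]~p there: w0:F, w2:F, w5:F. ✗
w2: no successors, so [](p & <>[]~p) holds vacuously. ✓
w3: no successors, so [](p & <>[]~p) holds vacuously. ✓
w4: no successors, so [](p & <>[]~p) holds vacuously. ✓
w5: successors {w6}; p & <>[]~p there: w6:F. ✗
w6: no successors, so [](p & <>[]~p) holds vacuously. ✓
Satisfying worlds: {w2, w3, w4, w6}.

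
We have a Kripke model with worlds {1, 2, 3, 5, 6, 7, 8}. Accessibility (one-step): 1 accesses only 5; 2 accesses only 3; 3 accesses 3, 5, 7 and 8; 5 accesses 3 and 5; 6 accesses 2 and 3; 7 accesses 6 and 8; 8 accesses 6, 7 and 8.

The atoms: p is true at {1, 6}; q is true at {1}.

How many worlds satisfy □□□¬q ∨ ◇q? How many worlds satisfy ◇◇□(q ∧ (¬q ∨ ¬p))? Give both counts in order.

For □□□¬q ∨ ◇q:
1: □□□¬q is T, ◇q is F. ✓
2: □□□¬q is T, ◇q is F. ✓
3: □□□¬q is T, ◇q is F. ✓
5: □□□¬q is T, ◇q is F. ✓
6: □□□¬q is T, ◇q is F. ✓
7: □□□¬q is T, ◇q is F. ✓
8: □□□¬q is T, ◇q is F. ✓
— 7 worlds.
For ◇◇□(q ∧ (¬q ∨ ¬p)):
1: successors {5}; ◇□(q ∧ (¬q ∨ ¬p)) there: 5:F. ✗
2: successors {3}; ◇□(q ∧ (¬q ∨ ¬p)) there: 3:F. ✗
3: successors {3, 5, 7, 8}; ◇□(q ∧ (¬q ∨ ¬p)) there: 3:F, 5:F, 7:F, 8:F. ✗
5: successors {3, 5}; ◇□(q ∧ (¬q ∨ ¬p)) there: 3:F, 5:F. ✗
6: successors {2, 3}; ◇□(q ∧ (¬q ∨ ¬p)) there: 2:F, 3:F. ✗
7: successors {6, 8}; ◇□(q ∧ (¬q ∨ ¬p)) there: 6:F, 8:F. ✗
8: successors {6, 7, 8}; ◇□(q ∧ (¬q ∨ ¬p)) there: 6:F, 7:F, 8:F. ✗
— 0 worlds.

7 and 0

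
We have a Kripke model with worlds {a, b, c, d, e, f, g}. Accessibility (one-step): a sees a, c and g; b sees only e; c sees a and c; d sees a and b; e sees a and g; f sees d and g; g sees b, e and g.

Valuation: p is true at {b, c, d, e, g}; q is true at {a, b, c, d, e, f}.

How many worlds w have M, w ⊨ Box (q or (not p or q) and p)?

3

a: successors {a, c, g}; q or (not p or q) and p there: a:T, c:T, g:F. ✗
b: successors {e}; q or (not p or q) and p there: e:T. ✓
c: successors {a, c}; q or (not p or q) and p there: a:T, c:T. ✓
d: successors {a, b}; q or (not p or q) and p there: a:T, b:T. ✓
e: successors {a, g}; q or (not p or q) and p there: a:T, g:F. ✗
f: successors {d, g}; q or (not p or q) and p there: d:T, g:F. ✗
g: successors {b, e, g}; q or (not p or q) and p there: b:T, e:T, g:F. ✗
Satisfying worlds: {b, c, d}.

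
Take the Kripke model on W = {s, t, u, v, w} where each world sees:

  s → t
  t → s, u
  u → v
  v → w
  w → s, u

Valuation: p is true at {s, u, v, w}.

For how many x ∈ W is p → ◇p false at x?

s: p is T, ◇p is F. ✗
t: p is F, ◇p is T. ✓
u: p is T, ◇p is T. ✓
v: p is T, ◇p is T. ✓
w: p is T, ◇p is T. ✓
Satisfying worlds: {t, u, v, w}.
So p → ◇p fails at the other 1 world.

1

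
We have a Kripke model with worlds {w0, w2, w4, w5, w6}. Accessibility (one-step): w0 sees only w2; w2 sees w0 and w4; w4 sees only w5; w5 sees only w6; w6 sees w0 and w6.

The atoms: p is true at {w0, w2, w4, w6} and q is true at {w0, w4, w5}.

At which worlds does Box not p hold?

w0: successors {w2}; not p there: w2:F. ✗
w2: successors {w0, w4}; not p there: w0:F, w4:F. ✗
w4: successors {w5}; not p there: w5:T. ✓
w5: successors {w6}; not p there: w6:F. ✗
w6: successors {w0, w6}; not p there: w0:F, w6:F. ✗

{w4}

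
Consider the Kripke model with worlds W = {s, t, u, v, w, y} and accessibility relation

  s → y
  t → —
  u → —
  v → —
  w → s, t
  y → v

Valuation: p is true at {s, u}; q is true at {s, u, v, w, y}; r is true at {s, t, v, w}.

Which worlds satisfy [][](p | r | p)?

{s, t, u, v, y}

s: successors {y}; [](p | r | p) there: y:T. ✓
t: no successors, so [][](p | r | p) holds vacuously. ✓
u: no successors, so [][](p | r | p) holds vacuously. ✓
v: no successors, so [][](p | r | p) holds vacuously. ✓
w: successors {s, t}; [](p | r | p) there: s:F, t:T. ✗
y: successors {v}; [](p | r | p) there: v:T. ✓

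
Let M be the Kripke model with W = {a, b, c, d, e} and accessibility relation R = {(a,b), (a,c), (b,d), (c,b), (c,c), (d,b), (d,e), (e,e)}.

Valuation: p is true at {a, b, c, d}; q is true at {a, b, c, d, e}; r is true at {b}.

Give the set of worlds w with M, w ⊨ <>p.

{a, b, c, d}

a: successors {b, c}; p there: b:T, c:T. ✓
b: successors {d}; p there: d:T. ✓
c: successors {b, c}; p there: b:T, c:T. ✓
d: successors {b, e}; p there: b:T, e:F. ✓
e: successors {e}; p there: e:F. ✗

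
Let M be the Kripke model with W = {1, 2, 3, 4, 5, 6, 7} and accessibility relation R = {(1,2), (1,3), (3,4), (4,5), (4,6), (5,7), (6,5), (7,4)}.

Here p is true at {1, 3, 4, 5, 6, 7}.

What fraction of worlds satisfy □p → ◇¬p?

1/7

1: □p is F, ◇¬p is T. ✓
2: □p is T, ◇¬p is F. ✗
3: □p is T, ◇¬p is F. ✗
4: □p is T, ◇¬p is F. ✗
5: □p is T, ◇¬p is F. ✗
6: □p is T, ◇¬p is F. ✗
7: □p is T, ◇¬p is F. ✗
That's 1 of 7 worlds, so 1/7.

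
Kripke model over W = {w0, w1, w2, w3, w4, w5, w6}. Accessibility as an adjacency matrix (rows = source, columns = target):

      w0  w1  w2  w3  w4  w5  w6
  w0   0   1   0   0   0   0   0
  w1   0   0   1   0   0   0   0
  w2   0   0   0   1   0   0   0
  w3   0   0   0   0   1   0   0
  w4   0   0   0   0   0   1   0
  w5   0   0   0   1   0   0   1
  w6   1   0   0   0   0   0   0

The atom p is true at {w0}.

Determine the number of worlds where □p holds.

w0: successors {w1}; p there: w1:F. ✗
w1: successors {w2}; p there: w2:F. ✗
w2: successors {w3}; p there: w3:F. ✗
w3: successors {w4}; p there: w4:F. ✗
w4: successors {w5}; p there: w5:F. ✗
w5: successors {w3, w6}; p there: w3:F, w6:F. ✗
w6: successors {w0}; p there: w0:T. ✓
Satisfying worlds: {w6}.

1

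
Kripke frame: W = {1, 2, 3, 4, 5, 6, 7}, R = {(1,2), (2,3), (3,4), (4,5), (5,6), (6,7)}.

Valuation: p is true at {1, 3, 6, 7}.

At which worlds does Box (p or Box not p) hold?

1: successors {2}; p or Box not p there: 2:F. ✗
2: successors {3}; p or Box not p there: 3:T. ✓
3: successors {4}; p or Box not p there: 4:T. ✓
4: successors {5}; p or Box not p there: 5:F. ✗
5: successors {6}; p or Box not p there: 6:T. ✓
6: successors {7}; p or Box not p there: 7:T. ✓
7: no successors, so Box (p or Box not p) holds vacuously. ✓

{2, 3, 5, 6, 7}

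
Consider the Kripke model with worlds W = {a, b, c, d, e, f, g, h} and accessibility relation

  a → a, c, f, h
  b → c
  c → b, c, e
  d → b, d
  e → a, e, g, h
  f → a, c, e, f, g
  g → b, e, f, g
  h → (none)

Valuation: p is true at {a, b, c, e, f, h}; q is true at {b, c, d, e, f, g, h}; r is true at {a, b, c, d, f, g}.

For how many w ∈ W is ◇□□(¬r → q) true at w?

7

a: successors {a, c, f, h}; □□(¬r → q) there: a:T, c:T, f:T, h:T. ✓
b: successors {c}; □□(¬r → q) there: c:T. ✓
c: successors {b, c, e}; □□(¬r → q) there: b:T, c:T, e:T. ✓
d: successors {b, d}; □□(¬r → q) there: b:T, d:T. ✓
e: successors {a, e, g, h}; □□(¬r → q) there: a:T, e:T, g:T, h:T. ✓
f: successors {a, c, e, f, g}; □□(¬r → q) there: a:T, c:T, e:T, f:T, g:T. ✓
g: successors {b, e, f, g}; □□(¬r → q) there: b:T, e:T, f:T, g:T. ✓
h: no successors, so ◇□□(¬r → q) fails. ✗
Satisfying worlds: {a, b, c, d, e, f, g}.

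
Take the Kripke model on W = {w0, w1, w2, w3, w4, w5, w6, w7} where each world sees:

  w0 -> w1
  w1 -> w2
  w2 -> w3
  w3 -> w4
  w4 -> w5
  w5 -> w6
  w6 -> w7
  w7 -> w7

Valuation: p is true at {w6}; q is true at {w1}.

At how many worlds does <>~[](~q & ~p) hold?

1

w0: successors {w1}; ~[](~q & ~p) there: w1:F. ✗
w1: successors {w2}; ~[](~q & ~p) there: w2:F. ✗
w2: successors {w3}; ~[](~q & ~p) there: w3:F. ✗
w3: successors {w4}; ~[](~q & ~p) there: w4:F. ✗
w4: successors {w5}; ~[](~q & ~p) there: w5:T. ✓
w5: successors {w6}; ~[](~q & ~p) there: w6:F. ✗
w6: successors {w7}; ~[](~q & ~p) there: w7:F. ✗
w7: successors {w7}; ~[](~q & ~p) there: w7:F. ✗
Satisfying worlds: {w4}.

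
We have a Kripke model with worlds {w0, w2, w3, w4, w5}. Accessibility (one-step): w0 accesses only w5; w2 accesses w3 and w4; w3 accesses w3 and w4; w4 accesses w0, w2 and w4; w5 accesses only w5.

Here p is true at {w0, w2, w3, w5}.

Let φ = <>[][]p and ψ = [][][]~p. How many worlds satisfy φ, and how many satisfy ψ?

3 and 0

For <>[][]p:
w0: successors {w5}; [][]p there: w5:T. ✓
w2: successors {w3, w4}; [][]p there: w3:F, w4:F. ✗
w3: successors {w3, w4}; [][]p there: w3:F, w4:F. ✗
w4: successors {w0, w2, w4}; [][]p there: w0:T, w2:F, w4:F. ✓
w5: successors {w5}; [][]p there: w5:T. ✓
— 3 worlds.
For [][][]~p:
w0: successors {w5}; [][]~p there: w5:F. ✗
w2: successors {w3, w4}; [][]~p there: w3:F, w4:F. ✗
w3: successors {w3, w4}; [][]~p there: w3:F, w4:F. ✗
w4: successors {w0, w2, w4}; [][]~p there: w0:F, w2:F, w4:F. ✗
w5: successors {w5}; [][]~p there: w5:F. ✗
— 0 worlds.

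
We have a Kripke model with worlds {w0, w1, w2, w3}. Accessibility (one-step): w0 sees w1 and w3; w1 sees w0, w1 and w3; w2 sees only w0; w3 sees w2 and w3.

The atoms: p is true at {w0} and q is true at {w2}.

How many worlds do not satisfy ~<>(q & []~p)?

0

w0: <>(q & []~p) is F. ✓
w1: <>(q & []~p) is F. ✓
w2: <>(q & []~p) is F. ✓
w3: <>(q & []~p) is F. ✓
Satisfying worlds: {w0, w1, w2, w3}.
So ~<>(q & []~p) fails at the other 0 worlds.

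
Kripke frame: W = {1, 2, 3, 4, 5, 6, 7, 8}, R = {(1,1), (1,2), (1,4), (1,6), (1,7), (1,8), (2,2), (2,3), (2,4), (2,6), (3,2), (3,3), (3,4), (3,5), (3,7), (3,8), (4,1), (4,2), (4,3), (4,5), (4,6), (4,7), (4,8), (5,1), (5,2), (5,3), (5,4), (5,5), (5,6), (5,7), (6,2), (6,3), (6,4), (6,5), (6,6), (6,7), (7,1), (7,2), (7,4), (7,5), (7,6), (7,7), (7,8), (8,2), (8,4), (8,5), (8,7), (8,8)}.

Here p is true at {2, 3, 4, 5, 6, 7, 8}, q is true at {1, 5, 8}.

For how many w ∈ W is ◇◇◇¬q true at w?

8

1: successors {1, 2, 4, 6, 7, 8}; ◇◇¬q there: 1:T, 2:T, 4:T, 6:T, 7:T, 8:T. ✓
2: successors {2, 3, 4, 6}; ◇◇¬q there: 2:T, 3:T, 4:T, 6:T. ✓
3: successors {2, 3, 4, 5, 7, 8}; ◇◇¬q there: 2:T, 3:T, 4:T, 5:T, 7:T, 8:T. ✓
4: successors {1, 2, 3, 5, 6, 7, 8}; ◇◇¬q there: 1:T, 2:T, 3:T, 5:T, 6:T, 7:T, 8:T. ✓
5: successors {1, 2, 3, 4, 5, 6, 7}; ◇◇¬q there: 1:T, 2:T, 3:T, 4:T, 5:T, 6:T, 7:T. ✓
6: successors {2, 3, 4, 5, 6, 7}; ◇◇¬q there: 2:T, 3:T, 4:T, 5:T, 6:T, 7:T. ✓
7: successors {1, 2, 4, 5, 6, 7, 8}; ◇◇¬q there: 1:T, 2:T, 4:T, 5:T, 6:T, 7:T, 8:T. ✓
8: successors {2, 4, 5, 7, 8}; ◇◇¬q there: 2:T, 4:T, 5:T, 7:T, 8:T. ✓
Satisfying worlds: {1, 2, 3, 4, 5, 6, 7, 8}.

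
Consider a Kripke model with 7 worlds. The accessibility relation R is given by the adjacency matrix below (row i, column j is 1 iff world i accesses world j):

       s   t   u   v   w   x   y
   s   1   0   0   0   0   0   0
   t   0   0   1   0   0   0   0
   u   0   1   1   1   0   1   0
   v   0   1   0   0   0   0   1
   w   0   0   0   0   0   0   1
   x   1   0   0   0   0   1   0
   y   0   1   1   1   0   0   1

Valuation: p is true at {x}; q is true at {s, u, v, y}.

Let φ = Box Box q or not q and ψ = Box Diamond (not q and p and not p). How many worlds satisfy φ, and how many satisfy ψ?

4 and 0

For Box Box q or not q:
s: Box Box q is T, not q is F. ✓
t: Box Box q is F, not q is T. ✓
u: Box Box q is F, not q is F. ✗
v: Box Box q is F, not q is F. ✗
w: Box Box q is F, not q is T. ✓
x: Box Box q is F, not q is T. ✓
y: Box Box q is F, not q is F. ✗
— 4 worlds.
For Box Diamond (not q and p and not p):
s: successors {s}; Diamond (not q and p and not p) there: s:F. ✗
t: successors {u}; Diamond (not q and p and not p) there: u:F. ✗
u: successors {t, u, v, x}; Diamond (not q and p and not p) there: t:F, u:F, v:F, x:F. ✗
v: successors {t, y}; Diamond (not q and p and not p) there: t:F, y:F. ✗
w: successors {y}; Diamond (not q and p and not p) there: y:F. ✗
x: successors {s, x}; Diamond (not q and p and not p) there: s:F, x:F. ✗
y: successors {t, u, v, y}; Diamond (not q and p and not p) there: t:F, u:F, v:F, y:F. ✗
— 0 worlds.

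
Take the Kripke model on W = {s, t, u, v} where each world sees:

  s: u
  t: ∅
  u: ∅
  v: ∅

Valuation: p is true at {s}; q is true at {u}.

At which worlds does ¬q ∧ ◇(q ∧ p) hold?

s: ¬q is T, ◇(q ∧ p) is F. ✗
t: ¬q is T, ◇(q ∧ p) is F. ✗
u: ¬q is F, ◇(q ∧ p) is F. ✗
v: ¬q is T, ◇(q ∧ p) is F. ✗

∅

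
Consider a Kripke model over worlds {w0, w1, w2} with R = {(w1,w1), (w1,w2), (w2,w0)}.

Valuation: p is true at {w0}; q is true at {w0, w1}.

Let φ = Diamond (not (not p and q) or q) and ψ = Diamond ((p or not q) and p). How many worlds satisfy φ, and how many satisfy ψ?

2 and 1

For Diamond (not (not p and q) or q):
w0: no successors, so Diamond (not (not p and q) or q) fails. ✗
w1: successors {w1, w2}; not (not p and q) or q there: w1:T, w2:T. ✓
w2: successors {w0}; not (not p and q) or q there: w0:T. ✓
— 2 worlds.
For Diamond ((p or not q) and p):
w0: no successors, so Diamond ((p or not q) and p) fails. ✗
w1: successors {w1, w2}; (p or not q) and p there: w1:F, w2:F. ✗
w2: successors {w0}; (p or not q) and p there: w0:T. ✓
— 1 world.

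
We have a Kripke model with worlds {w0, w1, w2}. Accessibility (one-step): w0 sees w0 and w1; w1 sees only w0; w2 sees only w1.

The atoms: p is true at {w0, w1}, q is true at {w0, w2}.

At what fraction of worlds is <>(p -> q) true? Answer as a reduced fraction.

w0: successors {w0, w1}; p -> q there: w0:T, w1:F. ✓
w1: successors {w0}; p -> q there: w0:T. ✓
w2: successors {w1}; p -> q there: w1:F. ✗
That's 2 of 3 worlds, so 2/3.

2/3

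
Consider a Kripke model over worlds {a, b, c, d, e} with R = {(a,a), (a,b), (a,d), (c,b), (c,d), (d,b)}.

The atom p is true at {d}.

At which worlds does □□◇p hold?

{b, d, e}

a: successors {a, b, d}; □◇p there: a:F, b:T, d:F. ✗
b: no successors, so □□◇p holds vacuously. ✓
c: successors {b, d}; □◇p there: b:T, d:F. ✗
d: successors {b}; □◇p there: b:T. ✓
e: no successors, so □□◇p holds vacuously. ✓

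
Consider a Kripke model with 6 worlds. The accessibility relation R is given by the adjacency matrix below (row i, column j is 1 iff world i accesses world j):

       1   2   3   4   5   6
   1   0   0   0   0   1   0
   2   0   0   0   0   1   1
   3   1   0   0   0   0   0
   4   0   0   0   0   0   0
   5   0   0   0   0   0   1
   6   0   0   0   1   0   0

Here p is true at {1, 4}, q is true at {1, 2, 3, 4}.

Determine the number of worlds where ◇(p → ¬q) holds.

1: successors {5}; p → ¬q there: 5:T. ✓
2: successors {5, 6}; p → ¬q there: 5:T, 6:T. ✓
3: successors {1}; p → ¬q there: 1:F. ✗
4: no successors, so ◇(p → ¬q) fails. ✗
5: successors {6}; p → ¬q there: 6:T. ✓
6: successors {4}; p → ¬q there: 4:F. ✗
Satisfying worlds: {1, 2, 5}.

3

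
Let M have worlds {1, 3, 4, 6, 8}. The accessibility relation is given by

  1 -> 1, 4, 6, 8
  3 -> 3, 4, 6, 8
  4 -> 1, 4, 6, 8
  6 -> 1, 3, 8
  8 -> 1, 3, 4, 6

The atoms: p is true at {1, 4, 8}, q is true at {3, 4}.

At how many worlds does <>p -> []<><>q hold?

5

1: <>p is T, []<><>q is T. ✓
3: <>p is T, []<><>q is T. ✓
4: <>p is T, []<><>q is T. ✓
6: <>p is T, []<><>q is T. ✓
8: <>p is T, []<><>q is T. ✓
Satisfying worlds: {1, 3, 4, 6, 8}.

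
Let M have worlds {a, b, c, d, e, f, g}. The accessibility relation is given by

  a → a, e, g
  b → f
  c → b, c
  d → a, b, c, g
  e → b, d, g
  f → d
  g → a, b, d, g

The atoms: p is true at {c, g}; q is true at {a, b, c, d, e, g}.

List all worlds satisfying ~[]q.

a: []q is T. ✗
b: []q is F. ✓
c: []q is T. ✗
d: []q is T. ✗
e: []q is T. ✗
f: []q is T. ✗
g: []q is T. ✗

{b}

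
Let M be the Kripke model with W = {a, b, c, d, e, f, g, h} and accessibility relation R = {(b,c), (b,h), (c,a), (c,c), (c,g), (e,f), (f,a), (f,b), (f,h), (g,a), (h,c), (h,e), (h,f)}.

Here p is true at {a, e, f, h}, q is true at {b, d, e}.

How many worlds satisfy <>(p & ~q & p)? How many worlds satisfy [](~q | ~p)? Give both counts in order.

For <>(p & ~q & p):
a: no successors, so <>(p & ~q & p) fails. ✗
b: successors {c, h}; p & ~q & p there: c:F, h:T. ✓
c: successors {a, c, g}; p & ~q & p there: a:T, c:F, g:F. ✓
d: no successors, so <>(p & ~q & p) fails. ✗
e: successors {f}; p & ~q & p there: f:T. ✓
f: successors {a, b, h}; p & ~q & p there: a:T, b:F, h:T. ✓
g: successors {a}; p & ~q & p there: a:T. ✓
h: successors {c, e, f}; p & ~q & p there: c:F, e:F, f:T. ✓
— 6 worlds.
For [](~q | ~p):
a: no successors, so [](~q | ~p) holds vacuously. ✓
b: successors {c, h}; ~q | ~p there: c:T, h:T. ✓
c: successors {a, c, g}; ~q | ~p there: a:T, c:T, g:T. ✓
d: no successors, so [](~q | ~p) holds vacuously. ✓
e: successors {f}; ~q | ~p there: f:T. ✓
f: successors {a, b, h}; ~q | ~p there: a:T, b:T, h:T. ✓
g: successors {a}; ~q | ~p there: a:T. ✓
h: successors {c, e, f}; ~q | ~p there: c:T, e:F, f:T. ✗
— 7 worlds.

6 and 7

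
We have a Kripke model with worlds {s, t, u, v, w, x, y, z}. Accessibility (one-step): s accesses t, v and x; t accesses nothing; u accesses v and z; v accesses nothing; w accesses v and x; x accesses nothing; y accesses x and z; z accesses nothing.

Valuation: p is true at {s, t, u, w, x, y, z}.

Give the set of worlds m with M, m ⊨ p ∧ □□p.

{s, t, u, w, x, y, z}

s: p is T, □□p is T. ✓
t: p is T, □□p is T. ✓
u: p is T, □□p is T. ✓
v: p is F, □□p is T. ✗
w: p is T, □□p is T. ✓
x: p is T, □□p is T. ✓
y: p is T, □□p is T. ✓
z: p is T, □□p is T. ✓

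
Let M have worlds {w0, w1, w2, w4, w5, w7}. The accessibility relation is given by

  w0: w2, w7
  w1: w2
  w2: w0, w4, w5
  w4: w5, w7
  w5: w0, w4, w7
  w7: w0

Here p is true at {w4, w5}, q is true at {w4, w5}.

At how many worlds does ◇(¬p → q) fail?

3

w0: successors {w2, w7}; ¬p → q there: w2:F, w7:F. ✗
w1: successors {w2}; ¬p → q there: w2:F. ✗
w2: successors {w0, w4, w5}; ¬p → q there: w0:F, w4:T, w5:T. ✓
w4: successors {w5, w7}; ¬p → q there: w5:T, w7:F. ✓
w5: successors {w0, w4, w7}; ¬p → q there: w0:F, w4:T, w7:F. ✓
w7: successors {w0}; ¬p → q there: w0:F. ✗
Satisfying worlds: {w2, w4, w5}.
So ◇(¬p → q) fails at the other 3 worlds.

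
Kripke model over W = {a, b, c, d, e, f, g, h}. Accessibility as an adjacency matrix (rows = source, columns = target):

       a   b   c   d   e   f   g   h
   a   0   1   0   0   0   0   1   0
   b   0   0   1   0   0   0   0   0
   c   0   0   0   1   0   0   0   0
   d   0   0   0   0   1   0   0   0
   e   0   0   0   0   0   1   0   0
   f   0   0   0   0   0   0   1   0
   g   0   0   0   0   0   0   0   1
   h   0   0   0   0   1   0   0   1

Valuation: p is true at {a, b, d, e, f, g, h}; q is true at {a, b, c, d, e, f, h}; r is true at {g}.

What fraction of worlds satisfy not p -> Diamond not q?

7/8

a: not p is F, Diamond not q is T. ✓
b: not p is F, Diamond not q is F. ✓
c: not p is T, Diamond not q is F. ✗
d: not p is F, Diamond not q is F. ✓
e: not p is F, Diamond not q is F. ✓
f: not p is F, Diamond not q is T. ✓
g: not p is F, Diamond not q is F. ✓
h: not p is F, Diamond not q is F. ✓
That's 7 of 8 worlds, so 7/8.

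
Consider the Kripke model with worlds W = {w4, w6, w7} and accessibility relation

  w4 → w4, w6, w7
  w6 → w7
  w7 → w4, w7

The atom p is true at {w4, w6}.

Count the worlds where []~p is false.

w4: successors {w4, w6, w7}; ~p there: w4:F, w6:F, w7:T. ✗
w6: successors {w7}; ~p there: w7:T. ✓
w7: successors {w4, w7}; ~p there: w4:F, w7:T. ✗
Satisfying worlds: {w6}.
So []~p fails at the other 2 worlds.

2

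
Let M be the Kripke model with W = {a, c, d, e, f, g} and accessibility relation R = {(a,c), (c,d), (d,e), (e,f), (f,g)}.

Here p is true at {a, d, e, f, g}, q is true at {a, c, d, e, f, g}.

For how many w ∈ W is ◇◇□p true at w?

4

a: successors {c}; ◇□p there: c:T. ✓
c: successors {d}; ◇□p there: d:T. ✓
d: successors {e}; ◇□p there: e:T. ✓
e: successors {f}; ◇□p there: f:T. ✓
f: successors {g}; ◇□p there: g:F. ✗
g: no successors, so ◇◇□p fails. ✗
Satisfying worlds: {a, c, d, e}.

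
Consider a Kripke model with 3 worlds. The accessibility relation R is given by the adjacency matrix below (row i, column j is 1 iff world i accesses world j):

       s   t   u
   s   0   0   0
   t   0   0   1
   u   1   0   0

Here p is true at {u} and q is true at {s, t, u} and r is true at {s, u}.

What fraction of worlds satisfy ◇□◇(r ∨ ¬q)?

s: no successors, so ◇□◇(r ∨ ¬q) fails. ✗
t: successors {u}; □◇(r ∨ ¬q) there: u:F. ✗
u: successors {s}; □◇(r ∨ ¬q) there: s:T. ✓
That's 1 of 3 worlds, so 1/3.

1/3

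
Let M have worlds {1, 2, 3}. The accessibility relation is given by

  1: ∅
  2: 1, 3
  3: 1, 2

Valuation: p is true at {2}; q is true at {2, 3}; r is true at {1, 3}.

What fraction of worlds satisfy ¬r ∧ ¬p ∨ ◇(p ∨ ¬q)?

1: ¬r ∧ ¬p is F, ◇(p ∨ ¬q) is F. ✗
2: ¬r ∧ ¬p is F, ◇(p ∨ ¬q) is T. ✓
3: ¬r ∧ ¬p is F, ◇(p ∨ ¬q) is T. ✓
That's 2 of 3 worlds, so 2/3.

2/3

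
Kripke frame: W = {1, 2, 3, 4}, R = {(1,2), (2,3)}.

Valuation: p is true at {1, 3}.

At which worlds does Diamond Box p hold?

1: successors {2}; Box p there: 2:T. ✓
2: successors {3}; Box p there: 3:T. ✓
3: no successors, so Diamond Box p fails. ✗
4: no successors, so Diamond Box p fails. ✗

{1, 2}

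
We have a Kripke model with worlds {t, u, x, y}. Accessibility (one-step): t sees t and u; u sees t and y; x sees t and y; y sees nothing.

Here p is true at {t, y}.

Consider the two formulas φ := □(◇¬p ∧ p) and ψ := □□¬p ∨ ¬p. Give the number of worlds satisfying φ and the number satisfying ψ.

1 and 3

For □(◇¬p ∧ p):
t: successors {t, u}; ◇¬p ∧ p there: t:T, u:F. ✗
u: successors {t, y}; ◇¬p ∧ p there: t:T, y:F. ✗
x: successors {t, y}; ◇¬p ∧ p there: t:T, y:F. ✗
y: no successors, so □(◇¬p ∧ p) holds vacuously. ✓
— 1 world.
For □□¬p ∨ ¬p:
t: □□¬p is F, ¬p is F. ✗
u: □□¬p is F, ¬p is T. ✓
x: □□¬p is F, ¬p is T. ✓
y: □□¬p is T, ¬p is F. ✓
— 3 worlds.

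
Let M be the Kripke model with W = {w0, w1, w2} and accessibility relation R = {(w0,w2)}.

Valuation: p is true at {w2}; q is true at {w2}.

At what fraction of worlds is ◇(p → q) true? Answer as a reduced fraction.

w0: successors {w2}; p → q there: w2:T. ✓
w1: no successors, so ◇(p → q) fails. ✗
w2: no successors, so ◇(p → q) fails. ✗
That's 1 of 3 worlds, so 1/3.

1/3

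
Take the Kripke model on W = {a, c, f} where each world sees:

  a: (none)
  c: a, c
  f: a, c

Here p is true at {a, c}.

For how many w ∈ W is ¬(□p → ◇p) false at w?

2

a: □p → ◇p is F. ✓
c: □p → ◇p is T. ✗
f: □p → ◇p is T. ✗
Satisfying worlds: {a}.
So ¬(□p → ◇p) fails at the other 2 worlds.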